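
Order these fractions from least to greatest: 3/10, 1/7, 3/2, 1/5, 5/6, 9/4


Convert to decimal for comparison:
  3/10 = 0.3
  1/7 = 0.1429
  3/2 = 1.5
  1/5 = 0.2
  5/6 = 0.8333
  9/4 = 2.25
Decimals in increasing order: 0.1429 < 0.2 < 0.3 < 0.8333 < 1.5 < 2.25
Writing each back as its fraction gives the sorted order.
Final answer: 1/7, 1/5, 3/10, 5/6, 3/2, 9/4


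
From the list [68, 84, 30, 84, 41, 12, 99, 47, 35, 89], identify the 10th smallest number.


Sort ascending: [12, 30, 35, 41, 47, 68, 84, 84, 89, 99]
The 10th element (1-indexed) is at index 9.
Value = 99
Final answer: 99


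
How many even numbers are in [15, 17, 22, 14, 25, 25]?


Check each element:
  15 is odd
  17 is odd
  22 is even
  14 is even
  25 is odd
  25 is odd
Evens: [22, 14]
Count of evens = 2
Final answer: 2


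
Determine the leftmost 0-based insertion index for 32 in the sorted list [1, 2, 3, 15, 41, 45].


List is sorted: [1, 2, 3, 15, 41, 45]
We need the leftmost position where 32 can be inserted, i.e. the first index whose element is >= 32 (or the end of the list if none is).
Binary search with low=0, high=6 (0-based indices):
  low=0, high=6, mid=3: a[3]=15 < 32, so low = 4
  low=4, high=6, mid=5: a[5]=45 >= 32, so high = 5
  low=4, high=5, mid=4: a[4]=41 >= 32, so high = 4
Now low = high = 4, so the insertion index is 4.
Final answer: 4


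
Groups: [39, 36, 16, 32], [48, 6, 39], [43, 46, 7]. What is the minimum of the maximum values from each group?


Find max of each group:
  Group 1: [39, 36, 16, 32] -> max = 39
  Group 2: [48, 6, 39] -> max = 48
  Group 3: [43, 46, 7] -> max = 46
Maxes: [39, 48, 46]
Minimum of maxes = 39
Final answer: 39


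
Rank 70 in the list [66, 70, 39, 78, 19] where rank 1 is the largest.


Sort descending: [78, 70, 66, 39, 19]
Find 70 in the sorted list.
70 is at position 2.
Final answer: 2


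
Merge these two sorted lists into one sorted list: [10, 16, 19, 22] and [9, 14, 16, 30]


List A: [10, 16, 19, 22]
List B: [9, 14, 16, 30]
Repeatedly compare the front elements and take the smaller:
  10 vs 9 -> take 9
  10 vs 14 -> take 10
  16 vs 14 -> take 14
  16 vs 16 -> take 16
  19 vs 16 -> take 16
  19 vs 30 -> take 19
  22 vs 30 -> take 22
  A is exhausted; append the rest of B: [30]
Final answer: [9, 10, 14, 16, 16, 19, 22, 30]


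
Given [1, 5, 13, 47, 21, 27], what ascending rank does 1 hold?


Sort ascending: [1, 5, 13, 21, 27, 47]
Find 1 in the sorted list.
1 is at position 1 (1-indexed).
Final answer: 1


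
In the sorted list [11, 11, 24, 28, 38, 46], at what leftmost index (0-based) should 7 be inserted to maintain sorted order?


List is sorted: [11, 11, 24, 28, 38, 46]
We need the leftmost position where 7 can be inserted, i.e. the first index whose element is >= 7 (or the end of the list if none is).
Binary search with low=0, high=6 (0-based indices):
  low=0, high=6, mid=3: a[3]=28 >= 7, so high = 3
  low=0, high=3, mid=1: a[1]=11 >= 7, so high = 1
  low=0, high=1, mid=0: a[0]=11 >= 7, so high = 0
Now low = high = 0, so the insertion index is 0.
Final answer: 0


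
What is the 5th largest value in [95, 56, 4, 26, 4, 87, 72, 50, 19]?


Sort descending: [95, 87, 72, 56, 50, 26, 19, 4, 4]
The 5th element (1-indexed) is at index 4.
Value = 50
Final answer: 50


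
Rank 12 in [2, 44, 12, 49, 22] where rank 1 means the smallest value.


Sort ascending: [2, 12, 22, 44, 49]
Find 12 in the sorted list.
12 is at position 2 (1-indexed).
Final answer: 2


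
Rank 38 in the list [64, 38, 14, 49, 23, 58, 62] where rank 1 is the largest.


Sort descending: [64, 62, 58, 49, 38, 23, 14]
Find 38 in the sorted list.
38 is at position 5.
Final answer: 5


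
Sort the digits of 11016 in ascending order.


The number 11016 has digits: 1, 1, 0, 1, 6
Sorted: 0, 1, 1, 1, 6
Joining the sorted digits gives the result.
Final answer: 01116


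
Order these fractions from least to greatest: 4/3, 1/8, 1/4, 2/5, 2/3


Convert to decimal for comparison:
  4/3 = 1.3333
  1/8 = 0.125
  1/4 = 0.25
  2/5 = 0.4
  2/3 = 0.6667
Decimals in increasing order: 0.125 < 0.25 < 0.4 < 0.6667 < 1.3333
Writing each back as its fraction gives the sorted order.
Final answer: 1/8, 1/4, 2/5, 2/3, 4/3


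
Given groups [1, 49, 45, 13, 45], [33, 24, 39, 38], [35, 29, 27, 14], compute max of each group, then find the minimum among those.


Find max of each group:
  Group 1: [1, 49, 45, 13, 45] -> max = 49
  Group 2: [33, 24, 39, 38] -> max = 39
  Group 3: [35, 29, 27, 14] -> max = 35
Maxes: [49, 39, 35]
Minimum of maxes = 35
Final answer: 35


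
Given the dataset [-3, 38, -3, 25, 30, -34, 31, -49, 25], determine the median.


First, sort the list: [-49, -34, -3, -3, 25, 25, 30, 31, 38]
The list has 9 elements (odd count).
The middle index is 4 (0-based), and the element there is 25.
Final answer: 25


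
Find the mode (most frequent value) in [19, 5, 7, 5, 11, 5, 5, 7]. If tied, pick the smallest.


Count the frequency of each value:
  5 appears 4 time(s)
  7 appears 2 time(s)
  11 appears 1 time(s)
  19 appears 1 time(s)
Maximum frequency is 4.
Only 5 reaches that frequency, so it is the mode.
Final answer: 5


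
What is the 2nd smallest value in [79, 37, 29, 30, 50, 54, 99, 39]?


Sort ascending: [29, 30, 37, 39, 50, 54, 79, 99]
The 2nd element (1-indexed) is at index 1.
Value = 30
Final answer: 30


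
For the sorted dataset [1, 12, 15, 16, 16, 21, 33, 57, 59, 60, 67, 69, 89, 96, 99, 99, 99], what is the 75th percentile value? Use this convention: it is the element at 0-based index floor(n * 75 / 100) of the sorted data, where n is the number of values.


The dataset has n = 17 elements.
Index = floor(17 * 75 / 100) = floor(1275 / 100) = floor(12.75) = 12
Counting from index 0 in the sorted data, the element at index 12 is 89.
Final answer: 89


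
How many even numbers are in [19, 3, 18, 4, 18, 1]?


Check each element:
  19 is odd
  3 is odd
  18 is even
  4 is even
  18 is even
  1 is odd
Evens: [18, 4, 18]
Count of evens = 3
Final answer: 3


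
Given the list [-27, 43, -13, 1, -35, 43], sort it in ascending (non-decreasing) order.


Original list: [-27, 43, -13, 1, -35, 43]
Repeatedly take the smallest remaining element:
  Remaining [-27, 43, -13, 1, -35, 43] -> smallest is -35
  Remaining [-27, 43, -13, 1, 43] -> smallest is -27
  Remaining [43, -13, 1, 43] -> smallest is -13
  Remaining [43, 1, 43] -> smallest is 1
  Remaining [43, 43] -> smallest is 43
  Remaining [43] -> smallest is 43
Collecting the picks in order gives the sorted list.
Final answer: [-35, -27, -13, 1, 43, 43]


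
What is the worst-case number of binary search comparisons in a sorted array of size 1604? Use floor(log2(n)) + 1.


Binary search halves the search space each step.
Maximum comparisons = floor(log2(1604)) + 1
log2(1604) = 10.6475
floor(log2(1604)) = 10, so 10 + 1 = 11
Final answer: 11


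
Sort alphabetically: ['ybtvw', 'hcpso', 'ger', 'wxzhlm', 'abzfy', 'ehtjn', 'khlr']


Compare strings character by character (the first differing letter decides):
  'abzfy' < 'ehtjn' since 'a' < 'e' at position 1
  'ehtjn' < 'ger' since 'e' < 'g' at position 1
  'ger' < 'hcpso' since 'g' < 'h' at position 1
  'hcpso' < 'khlr' since 'h' < 'k' at position 1
  'khlr' < 'wxzhlm' since 'k' < 'w' at position 1
  'wxzhlm' < 'ybtvw' since 'w' < 'y' at position 1
Chaining these comparisons gives the alphabetical order.
Final answer: ['abzfy', 'ehtjn', 'ger', 'hcpso', 'khlr', 'wxzhlm', 'ybtvw']


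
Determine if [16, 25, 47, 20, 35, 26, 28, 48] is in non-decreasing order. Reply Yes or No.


Check consecutive pairs:
  16 <= 25? True
  25 <= 47? True
  47 <= 20? False
  20 <= 35? True
  35 <= 26? False
  26 <= 28? True
  28 <= 48? True
2 consecutive pair(s) are out of order, so the list is not sorted.
Final answer: No


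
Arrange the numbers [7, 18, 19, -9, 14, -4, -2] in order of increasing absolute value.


Compute absolute values:
  |7| = 7
  |18| = 18
  |19| = 19
  |-9| = 9
  |14| = 14
  |-4| = 4
  |-2| = 2
Absolute values in increasing order: 2 < 4 < 7 < 9 < 14 < 18 < 19
Listing the original numbers in that order gives the answer.
Final answer: [-2, -4, 7, -9, 14, 18, 19]


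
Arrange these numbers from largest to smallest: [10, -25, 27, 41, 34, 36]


Original list: [10, -25, 27, 41, 34, 36]
Repeatedly take the largest remaining element:
  Remaining [10, -25, 27, 41, 34, 36] -> largest is 41
  Remaining [10, -25, 27, 34, 36] -> largest is 36
  Remaining [10, -25, 27, 34] -> largest is 34
  Remaining [10, -25, 27] -> largest is 27
  Remaining [10, -25] -> largest is 10
  Remaining [-25] -> largest is -25
Collecting the picks in order gives the descending list.
Final answer: [41, 36, 34, 27, 10, -25]


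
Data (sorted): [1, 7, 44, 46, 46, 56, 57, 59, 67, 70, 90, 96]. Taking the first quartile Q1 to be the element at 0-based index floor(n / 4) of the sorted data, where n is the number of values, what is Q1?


The list has n = 12 elements.
Q1 index = floor(12 / 4) = floor(3) = 3
Counting from index 0 in the sorted data, the element at index 3 is 46.
Final answer: 46


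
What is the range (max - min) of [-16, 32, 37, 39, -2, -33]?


Maximum value: 39
Minimum value: -33
Range = 39 - (-33) = 72
Final answer: 72


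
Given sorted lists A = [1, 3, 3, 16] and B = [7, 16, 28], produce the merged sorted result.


List A: [1, 3, 3, 16]
List B: [7, 16, 28]
Repeatedly compare the front elements and take the smaller:
  1 vs 7 -> take 1
  3 vs 7 -> take 3
  3 vs 7 -> take 3
  16 vs 7 -> take 7
  16 vs 16 -> take 16
  A is exhausted; append the rest of B: [16, 28]
Final answer: [1, 3, 3, 7, 16, 16, 28]


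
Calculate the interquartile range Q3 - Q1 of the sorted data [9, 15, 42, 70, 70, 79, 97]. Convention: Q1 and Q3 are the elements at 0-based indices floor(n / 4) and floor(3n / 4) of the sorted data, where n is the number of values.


The data has n = 7 elements.
Q1 index = floor(7 / 4) = floor(1.75) = 1; Q3 index = floor(3 * 7 / 4) = floor(5.25) = 5
Q1 = element at index 1 = 15
Q3 = element at index 5 = 79
IQR = 79 - 15 = 64
Final answer: 64


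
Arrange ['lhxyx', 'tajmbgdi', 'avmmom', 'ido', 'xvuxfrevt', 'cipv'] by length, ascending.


Compute lengths:
  'lhxyx' has length 5
  'tajmbgdi' has length 8
  'avmmom' has length 6
  'ido' has length 3
  'xvuxfrevt' has length 9
  'cipv' has length 4
Lengths in increasing order: 3 < 4 < 5 < 6 < 8 < 9
Listing the words in that order gives the answer.
Final answer: ['ido', 'cipv', 'lhxyx', 'avmmom', 'tajmbgdi', 'xvuxfrevt']


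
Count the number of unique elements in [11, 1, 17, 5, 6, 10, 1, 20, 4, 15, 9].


List all unique values:
Distinct values: [1, 4, 5, 6, 9, 10, 11, 15, 17, 20]
Count = 10
Final answer: 10


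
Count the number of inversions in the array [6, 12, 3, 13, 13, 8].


For each element, count the later elements that are smaller than it:
  6 (index 0): smaller elements after it = [3] -> 1
  12 (index 1): smaller elements after it = [3, 8] -> 2
  3 (index 2): smaller elements after it = [] -> 0
  13 (index 3): smaller elements after it = [8] -> 1
  13 (index 4): smaller elements after it = [8] -> 1
Total inversions = 1 + 2 + 0 + 1 + 1 = 5
Final answer: 5


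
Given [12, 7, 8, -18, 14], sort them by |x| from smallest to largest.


Compute absolute values:
  |12| = 12
  |7| = 7
  |8| = 8
  |-18| = 18
  |14| = 14
Absolute values in increasing order: 7 < 8 < 12 < 14 < 18
Listing the original numbers in that order gives the answer.
Final answer: [7, 8, 12, 14, -18]


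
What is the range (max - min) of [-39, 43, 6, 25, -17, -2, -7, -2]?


Maximum value: 43
Minimum value: -39
Range = 43 - (-39) = 82
Final answer: 82


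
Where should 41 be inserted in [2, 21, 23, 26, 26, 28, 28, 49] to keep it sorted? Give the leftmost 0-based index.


List is sorted: [2, 21, 23, 26, 26, 28, 28, 49]
We need the leftmost position where 41 can be inserted, i.e. the first index whose element is >= 41 (or the end of the list if none is).
Binary search with low=0, high=8 (0-based indices):
  low=0, high=8, mid=4: a[4]=26 < 41, so low = 5
  low=5, high=8, mid=6: a[6]=28 < 41, so low = 7
  low=7, high=8, mid=7: a[7]=49 >= 41, so high = 7
Now low = high = 7, so the insertion index is 7.
Final answer: 7


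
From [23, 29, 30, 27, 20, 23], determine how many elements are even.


Check each element:
  23 is odd
  29 is odd
  30 is even
  27 is odd
  20 is even
  23 is odd
Evens: [30, 20]
Count of evens = 2
Final answer: 2


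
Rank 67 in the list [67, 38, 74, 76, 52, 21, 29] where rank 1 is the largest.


Sort descending: [76, 74, 67, 52, 38, 29, 21]
Find 67 in the sorted list.
67 is at position 3.
Final answer: 3


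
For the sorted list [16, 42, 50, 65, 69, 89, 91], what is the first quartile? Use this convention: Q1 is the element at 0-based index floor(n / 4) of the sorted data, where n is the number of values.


The list has n = 7 elements.
Q1 index = floor(7 / 4) = floor(1.75) = 1
Counting from index 0 in the sorted data, the element at index 1 is 42.
Final answer: 42


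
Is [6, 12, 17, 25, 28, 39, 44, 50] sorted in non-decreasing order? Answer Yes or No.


Check consecutive pairs:
  6 <= 12? True
  12 <= 17? True
  17 <= 25? True
  25 <= 28? True
  28 <= 39? True
  39 <= 44? True
  44 <= 50? True
Every consecutive pair is in order, so the list is non-decreasing.
Final answer: Yes


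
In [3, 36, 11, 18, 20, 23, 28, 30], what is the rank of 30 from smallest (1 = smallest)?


Sort ascending: [3, 11, 18, 20, 23, 28, 30, 36]
Find 30 in the sorted list.
30 is at position 7 (1-indexed).
Final answer: 7


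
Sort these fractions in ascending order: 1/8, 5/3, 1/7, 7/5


Convert to decimal for comparison:
  1/8 = 0.125
  5/3 = 1.6667
  1/7 = 0.1429
  7/5 = 1.4
Decimals in increasing order: 0.125 < 0.1429 < 1.4 < 1.6667
Writing each back as its fraction gives the sorted order.
Final answer: 1/8, 1/7, 7/5, 5/3


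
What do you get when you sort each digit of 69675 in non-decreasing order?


The number 69675 has digits: 6, 9, 6, 7, 5
Sorted: 5, 6, 6, 7, 9
Joining the sorted digits gives the result.
Final answer: 56679


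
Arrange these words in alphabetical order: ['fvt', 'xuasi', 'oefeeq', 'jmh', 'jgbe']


Compare strings character by character (the first differing letter decides):
  'fvt' < 'jgbe' since 'f' < 'j' at position 1
  'jgbe' < 'jmh' since 'g' < 'm' at position 2
  'jmh' < 'oefeeq' since 'j' < 'o' at position 1
  'oefeeq' < 'xuasi' since 'o' < 'x' at position 1
Chaining these comparisons gives the alphabetical order.
Final answer: ['fvt', 'jgbe', 'jmh', 'oefeeq', 'xuasi']


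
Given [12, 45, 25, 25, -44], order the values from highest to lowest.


Original list: [12, 45, 25, 25, -44]
Repeatedly take the largest remaining element:
  Remaining [12, 45, 25, 25, -44] -> largest is 45
  Remaining [12, 25, 25, -44] -> largest is 25
  Remaining [12, 25, -44] -> largest is 25
  Remaining [12, -44] -> largest is 12
  Remaining [-44] -> largest is -44
Collecting the picks in order gives the descending list.
Final answer: [45, 25, 25, 12, -44]


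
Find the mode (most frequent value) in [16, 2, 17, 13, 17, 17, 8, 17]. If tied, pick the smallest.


Count the frequency of each value:
  2 appears 1 time(s)
  8 appears 1 time(s)
  13 appears 1 time(s)
  16 appears 1 time(s)
  17 appears 4 time(s)
Maximum frequency is 4.
Only 17 reaches that frequency, so it is the mode.
Final answer: 17


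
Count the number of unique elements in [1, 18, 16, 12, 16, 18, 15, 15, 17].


List all unique values:
Distinct values: [1, 12, 15, 16, 17, 18]
Count = 6
Final answer: 6


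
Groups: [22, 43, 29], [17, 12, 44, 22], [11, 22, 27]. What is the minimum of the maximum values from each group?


Find max of each group:
  Group 1: [22, 43, 29] -> max = 43
  Group 2: [17, 12, 44, 22] -> max = 44
  Group 3: [11, 22, 27] -> max = 27
Maxes: [43, 44, 27]
Minimum of maxes = 27
Final answer: 27


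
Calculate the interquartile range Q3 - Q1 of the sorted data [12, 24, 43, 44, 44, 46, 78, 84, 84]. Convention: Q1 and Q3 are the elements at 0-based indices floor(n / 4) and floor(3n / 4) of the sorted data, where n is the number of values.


The data has n = 9 elements.
Q1 index = floor(9 / 4) = floor(2.25) = 2; Q3 index = floor(3 * 9 / 4) = floor(6.75) = 6
Q1 = element at index 2 = 43
Q3 = element at index 6 = 78
IQR = 78 - 43 = 35
Final answer: 35


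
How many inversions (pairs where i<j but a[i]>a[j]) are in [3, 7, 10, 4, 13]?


For each element, count the later elements that are smaller than it:
  3 (index 0): smaller elements after it = [] -> 0
  7 (index 1): smaller elements after it = [4] -> 1
  10 (index 2): smaller elements after it = [4] -> 1
  4 (index 3): smaller elements after it = [] -> 0
Total inversions = 0 + 1 + 1 + 0 = 2
Final answer: 2


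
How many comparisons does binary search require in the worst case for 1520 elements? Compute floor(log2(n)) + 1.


Binary search halves the search space each step.
Maximum comparisons = floor(log2(1520)) + 1
log2(1520) = 10.5699
floor(log2(1520)) = 10, so 10 + 1 = 11
Final answer: 11


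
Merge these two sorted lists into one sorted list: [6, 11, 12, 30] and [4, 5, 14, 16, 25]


List A: [6, 11, 12, 30]
List B: [4, 5, 14, 16, 25]
Repeatedly compare the front elements and take the smaller:
  6 vs 4 -> take 4
  6 vs 5 -> take 5
  6 vs 14 -> take 6
  11 vs 14 -> take 11
  12 vs 14 -> take 12
  30 vs 14 -> take 14
  30 vs 16 -> take 16
  30 vs 25 -> take 25
  B is exhausted; append the rest of A: [30]
Final answer: [4, 5, 6, 11, 12, 14, 16, 25, 30]


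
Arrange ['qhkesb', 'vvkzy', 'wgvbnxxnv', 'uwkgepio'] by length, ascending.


Compute lengths:
  'qhkesb' has length 6
  'vvkzy' has length 5
  'wgvbnxxnv' has length 9
  'uwkgepio' has length 8
Lengths in increasing order: 5 < 6 < 8 < 9
Listing the words in that order gives the answer.
Final answer: ['vvkzy', 'qhkesb', 'uwkgepio', 'wgvbnxxnv']


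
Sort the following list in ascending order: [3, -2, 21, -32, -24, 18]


Original list: [3, -2, 21, -32, -24, 18]
Repeatedly take the smallest remaining element:
  Remaining [3, -2, 21, -32, -24, 18] -> smallest is -32
  Remaining [3, -2, 21, -24, 18] -> smallest is -24
  Remaining [3, -2, 21, 18] -> smallest is -2
  Remaining [3, 21, 18] -> smallest is 3
  Remaining [21, 18] -> smallest is 18
  Remaining [21] -> smallest is 21
Collecting the picks in order gives the sorted list.
Final answer: [-32, -24, -2, 3, 18, 21]


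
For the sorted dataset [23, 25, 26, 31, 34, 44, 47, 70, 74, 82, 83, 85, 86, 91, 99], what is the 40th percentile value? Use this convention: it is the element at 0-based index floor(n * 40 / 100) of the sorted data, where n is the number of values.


The dataset has n = 15 elements.
Index = floor(15 * 40 / 100) = floor(600 / 100) = floor(6) = 6
Counting from index 0 in the sorted data, the element at index 6 is 47.
Final answer: 47


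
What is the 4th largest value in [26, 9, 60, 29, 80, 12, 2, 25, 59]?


Sort descending: [80, 60, 59, 29, 26, 25, 12, 9, 2]
The 4th element (1-indexed) is at index 3.
Value = 29
Final answer: 29


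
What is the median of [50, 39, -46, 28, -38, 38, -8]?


First, sort the list: [-46, -38, -8, 28, 38, 39, 50]
The list has 7 elements (odd count).
The middle index is 3 (0-based), and the element there is 28.
Final answer: 28


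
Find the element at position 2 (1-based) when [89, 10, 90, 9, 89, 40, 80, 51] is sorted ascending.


Sort ascending: [9, 10, 40, 51, 80, 89, 89, 90]
The 2nd element (1-indexed) is at index 1.
Value = 10
Final answer: 10


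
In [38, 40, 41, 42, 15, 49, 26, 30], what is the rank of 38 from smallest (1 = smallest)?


Sort ascending: [15, 26, 30, 38, 40, 41, 42, 49]
Find 38 in the sorted list.
38 is at position 4 (1-indexed).
Final answer: 4


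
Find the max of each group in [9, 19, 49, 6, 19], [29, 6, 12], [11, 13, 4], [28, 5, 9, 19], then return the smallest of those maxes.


Find max of each group:
  Group 1: [9, 19, 49, 6, 19] -> max = 49
  Group 2: [29, 6, 12] -> max = 29
  Group 3: [11, 13, 4] -> max = 13
  Group 4: [28, 5, 9, 19] -> max = 28
Maxes: [49, 29, 13, 28]
Minimum of maxes = 13
Final answer: 13


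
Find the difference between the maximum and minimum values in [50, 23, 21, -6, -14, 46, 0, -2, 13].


Maximum value: 50
Minimum value: -14
Range = 50 - (-14) = 64
Final answer: 64


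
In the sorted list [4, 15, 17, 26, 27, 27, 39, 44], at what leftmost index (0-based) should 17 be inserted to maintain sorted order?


List is sorted: [4, 15, 17, 26, 27, 27, 39, 44]
We need the leftmost position where 17 can be inserted, i.e. the first index whose element is >= 17 (or the end of the list if none is).
Binary search with low=0, high=8 (0-based indices):
  low=0, high=8, mid=4: a[4]=27 >= 17, so high = 4
  low=0, high=4, mid=2: a[2]=17 >= 17, so high = 2
  low=0, high=2, mid=1: a[1]=15 < 17, so low = 2
Now low = high = 2, so the insertion index is 2.
Final answer: 2


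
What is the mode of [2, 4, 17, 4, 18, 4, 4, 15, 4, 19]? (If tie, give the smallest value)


Count the frequency of each value:
  2 appears 1 time(s)
  4 appears 5 time(s)
  15 appears 1 time(s)
  17 appears 1 time(s)
  18 appears 1 time(s)
  19 appears 1 time(s)
Maximum frequency is 5.
Only 4 reaches that frequency, so it is the mode.
Final answer: 4


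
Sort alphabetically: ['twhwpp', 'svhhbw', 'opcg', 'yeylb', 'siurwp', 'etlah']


Compare strings character by character (the first differing letter decides):
  'etlah' < 'opcg' since 'e' < 'o' at position 1
  'opcg' < 'siurwp' since 'o' < 's' at position 1
  'siurwp' < 'svhhbw' since 'i' < 'v' at position 2
  'svhhbw' < 'twhwpp' since 's' < 't' at position 1
  'twhwpp' < 'yeylb' since 't' < 'y' at position 1
Chaining these comparisons gives the alphabetical order.
Final answer: ['etlah', 'opcg', 'siurwp', 'svhhbw', 'twhwpp', 'yeylb']


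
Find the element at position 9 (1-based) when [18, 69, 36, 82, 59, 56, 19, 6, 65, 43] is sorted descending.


Sort descending: [82, 69, 65, 59, 56, 43, 36, 19, 18, 6]
The 9th element (1-indexed) is at index 8.
Value = 18
Final answer: 18


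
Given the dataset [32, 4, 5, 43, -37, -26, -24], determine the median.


First, sort the list: [-37, -26, -24, 4, 5, 32, 43]
The list has 7 elements (odd count).
The middle index is 3 (0-based), and the element there is 4.
Final answer: 4


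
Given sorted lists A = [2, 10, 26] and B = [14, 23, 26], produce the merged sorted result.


List A: [2, 10, 26]
List B: [14, 23, 26]
Repeatedly compare the front elements and take the smaller:
  2 vs 14 -> take 2
  10 vs 14 -> take 10
  26 vs 14 -> take 14
  26 vs 23 -> take 23
  26 vs 26 -> take 26
  A is exhausted; append the rest of B: [26]
Final answer: [2, 10, 14, 23, 26, 26]


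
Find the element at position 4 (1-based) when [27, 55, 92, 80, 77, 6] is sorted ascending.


Sort ascending: [6, 27, 55, 77, 80, 92]
The 4th element (1-indexed) is at index 3.
Value = 77
Final answer: 77


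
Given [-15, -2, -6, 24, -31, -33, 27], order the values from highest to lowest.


Original list: [-15, -2, -6, 24, -31, -33, 27]
Repeatedly take the largest remaining element:
  Remaining [-15, -2, -6, 24, -31, -33, 27] -> largest is 27
  Remaining [-15, -2, -6, 24, -31, -33] -> largest is 24
  Remaining [-15, -2, -6, -31, -33] -> largest is -2
  Remaining [-15, -6, -31, -33] -> largest is -6
  Remaining [-15, -31, -33] -> largest is -15
  Remaining [-31, -33] -> largest is -31
  Remaining [-33] -> largest is -33
Collecting the picks in order gives the descending list.
Final answer: [27, 24, -2, -6, -15, -31, -33]


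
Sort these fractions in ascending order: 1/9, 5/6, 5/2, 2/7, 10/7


Convert to decimal for comparison:
  1/9 = 0.1111
  5/6 = 0.8333
  5/2 = 2.5
  2/7 = 0.2857
  10/7 = 1.4286
Decimals in increasing order: 0.1111 < 0.2857 < 0.8333 < 1.4286 < 2.5
Writing each back as its fraction gives the sorted order.
Final answer: 1/9, 2/7, 5/6, 10/7, 5/2


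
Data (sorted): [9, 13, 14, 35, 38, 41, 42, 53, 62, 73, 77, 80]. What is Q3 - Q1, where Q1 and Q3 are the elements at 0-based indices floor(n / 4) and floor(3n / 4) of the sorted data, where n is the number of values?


The data has n = 12 elements.
Q1 index = floor(12 / 4) = floor(3) = 3; Q3 index = floor(3 * 12 / 4) = floor(9) = 9
Q1 = element at index 3 = 35
Q3 = element at index 9 = 73
IQR = 73 - 35 = 38
Final answer: 38


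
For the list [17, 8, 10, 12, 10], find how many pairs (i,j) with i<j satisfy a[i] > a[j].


For each element, count the later elements that are smaller than it:
  17 (index 0): smaller elements after it = [8, 10, 12, 10] -> 4
  8 (index 1): smaller elements after it = [] -> 0
  10 (index 2): smaller elements after it = [] -> 0
  12 (index 3): smaller elements after it = [10] -> 1
Total inversions = 4 + 0 + 0 + 1 = 5
Final answer: 5


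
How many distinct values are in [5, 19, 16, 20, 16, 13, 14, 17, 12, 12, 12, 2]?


List all unique values:
Distinct values: [2, 5, 12, 13, 14, 16, 17, 19, 20]
Count = 9
Final answer: 9


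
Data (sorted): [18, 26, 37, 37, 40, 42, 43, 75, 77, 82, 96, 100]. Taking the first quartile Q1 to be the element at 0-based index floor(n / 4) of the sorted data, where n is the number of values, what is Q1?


The list has n = 12 elements.
Q1 index = floor(12 / 4) = floor(3) = 3
Counting from index 0 in the sorted data, the element at index 3 is 37.
Final answer: 37


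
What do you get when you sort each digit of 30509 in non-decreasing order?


The number 30509 has digits: 3, 0, 5, 0, 9
Sorted: 0, 0, 3, 5, 9
Joining the sorted digits gives the result.
Final answer: 00359


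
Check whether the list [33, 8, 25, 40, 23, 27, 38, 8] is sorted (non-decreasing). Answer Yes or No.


Check consecutive pairs:
  33 <= 8? False
  8 <= 25? True
  25 <= 40? True
  40 <= 23? False
  23 <= 27? True
  27 <= 38? True
  38 <= 8? False
3 consecutive pair(s) are out of order, so the list is not sorted.
Final answer: No


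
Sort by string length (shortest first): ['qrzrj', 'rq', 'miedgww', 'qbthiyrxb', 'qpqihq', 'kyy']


Compute lengths:
  'qrzrj' has length 5
  'rq' has length 2
  'miedgww' has length 7
  'qbthiyrxb' has length 9
  'qpqihq' has length 6
  'kyy' has length 3
Lengths in increasing order: 2 < 3 < 5 < 6 < 7 < 9
Listing the words in that order gives the answer.
Final answer: ['rq', 'kyy', 'qrzrj', 'qpqihq', 'miedgww', 'qbthiyrxb']


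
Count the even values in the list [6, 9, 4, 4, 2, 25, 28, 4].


Check each element:
  6 is even
  9 is odd
  4 is even
  4 is even
  2 is even
  25 is odd
  28 is even
  4 is even
Evens: [6, 4, 4, 2, 28, 4]
Count of evens = 6
Final answer: 6


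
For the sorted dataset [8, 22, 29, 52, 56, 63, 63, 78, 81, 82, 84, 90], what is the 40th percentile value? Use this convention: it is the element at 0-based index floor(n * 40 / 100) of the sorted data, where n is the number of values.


The dataset has n = 12 elements.
Index = floor(12 * 40 / 100) = floor(480 / 100) = floor(4.8) = 4
Counting from index 0 in the sorted data, the element at index 4 is 56.
Final answer: 56


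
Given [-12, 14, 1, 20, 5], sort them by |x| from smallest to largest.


Compute absolute values:
  |-12| = 12
  |14| = 14
  |1| = 1
  |20| = 20
  |5| = 5
Absolute values in increasing order: 1 < 5 < 12 < 14 < 20
Listing the original numbers in that order gives the answer.
Final answer: [1, 5, -12, 14, 20]


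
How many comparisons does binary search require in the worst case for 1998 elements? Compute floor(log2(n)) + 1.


Binary search halves the search space each step.
Maximum comparisons = floor(log2(1998)) + 1
log2(1998) = 10.9643
floor(log2(1998)) = 10, so 10 + 1 = 11
Final answer: 11


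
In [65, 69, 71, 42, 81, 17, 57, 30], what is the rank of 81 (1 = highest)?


Sort descending: [81, 71, 69, 65, 57, 42, 30, 17]
Find 81 in the sorted list.
81 is at position 1.
Final answer: 1


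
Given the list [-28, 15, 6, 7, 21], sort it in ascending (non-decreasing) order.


Original list: [-28, 15, 6, 7, 21]
Repeatedly take the smallest remaining element:
  Remaining [-28, 15, 6, 7, 21] -> smallest is -28
  Remaining [15, 6, 7, 21] -> smallest is 6
  Remaining [15, 7, 21] -> smallest is 7
  Remaining [15, 21] -> smallest is 15
  Remaining [21] -> smallest is 21
Collecting the picks in order gives the sorted list.
Final answer: [-28, 6, 7, 15, 21]


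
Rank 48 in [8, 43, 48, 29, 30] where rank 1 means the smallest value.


Sort ascending: [8, 29, 30, 43, 48]
Find 48 in the sorted list.
48 is at position 5 (1-indexed).
Final answer: 5


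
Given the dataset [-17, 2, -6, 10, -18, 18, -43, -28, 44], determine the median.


First, sort the list: [-43, -28, -18, -17, -6, 2, 10, 18, 44]
The list has 9 elements (odd count).
The middle index is 4 (0-based), and the element there is -6.
Final answer: -6


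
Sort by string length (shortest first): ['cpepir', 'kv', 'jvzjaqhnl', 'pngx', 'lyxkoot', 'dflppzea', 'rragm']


Compute lengths:
  'cpepir' has length 6
  'kv' has length 2
  'jvzjaqhnl' has length 9
  'pngx' has length 4
  'lyxkoot' has length 7
  'dflppzea' has length 8
  'rragm' has length 5
Lengths in increasing order: 2 < 4 < 5 < 6 < 7 < 8 < 9
Listing the words in that order gives the answer.
Final answer: ['kv', 'pngx', 'rragm', 'cpepir', 'lyxkoot', 'dflppzea', 'jvzjaqhnl']


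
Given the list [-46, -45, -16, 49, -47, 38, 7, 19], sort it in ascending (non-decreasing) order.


Original list: [-46, -45, -16, 49, -47, 38, 7, 19]
Repeatedly take the smallest remaining element:
  Remaining [-46, -45, -16, 49, -47, 38, 7, 19] -> smallest is -47
  Remaining [-46, -45, -16, 49, 38, 7, 19] -> smallest is -46
  Remaining [-45, -16, 49, 38, 7, 19] -> smallest is -45
  Remaining [-16, 49, 38, 7, 19] -> smallest is -16
  Remaining [49, 38, 7, 19] -> smallest is 7
  Remaining [49, 38, 19] -> smallest is 19
  Remaining [49, 38] -> smallest is 38
  Remaining [49] -> smallest is 49
Collecting the picks in order gives the sorted list.
Final answer: [-47, -46, -45, -16, 7, 19, 38, 49]


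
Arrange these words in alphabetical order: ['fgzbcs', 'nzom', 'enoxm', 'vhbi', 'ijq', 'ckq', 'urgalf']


Compare strings character by character (the first differing letter decides):
  'ckq' < 'enoxm' since 'c' < 'e' at position 1
  'enoxm' < 'fgzbcs' since 'e' < 'f' at position 1
  'fgzbcs' < 'ijq' since 'f' < 'i' at position 1
  'ijq' < 'nzom' since 'i' < 'n' at position 1
  'nzom' < 'urgalf' since 'n' < 'u' at position 1
  'urgalf' < 'vhbi' since 'u' < 'v' at position 1
Chaining these comparisons gives the alphabetical order.
Final answer: ['ckq', 'enoxm', 'fgzbcs', 'ijq', 'nzom', 'urgalf', 'vhbi']


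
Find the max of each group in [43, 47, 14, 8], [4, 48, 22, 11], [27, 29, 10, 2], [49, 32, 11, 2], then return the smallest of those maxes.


Find max of each group:
  Group 1: [43, 47, 14, 8] -> max = 47
  Group 2: [4, 48, 22, 11] -> max = 48
  Group 3: [27, 29, 10, 2] -> max = 29
  Group 4: [49, 32, 11, 2] -> max = 49
Maxes: [47, 48, 29, 49]
Minimum of maxes = 29
Final answer: 29


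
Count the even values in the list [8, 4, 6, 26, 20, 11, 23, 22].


Check each element:
  8 is even
  4 is even
  6 is even
  26 is even
  20 is even
  11 is odd
  23 is odd
  22 is even
Evens: [8, 4, 6, 26, 20, 22]
Count of evens = 6
Final answer: 6


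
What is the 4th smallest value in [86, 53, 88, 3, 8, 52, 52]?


Sort ascending: [3, 8, 52, 52, 53, 86, 88]
The 4th element (1-indexed) is at index 3.
Value = 52
Final answer: 52


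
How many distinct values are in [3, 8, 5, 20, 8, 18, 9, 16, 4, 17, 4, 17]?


List all unique values:
Distinct values: [3, 4, 5, 8, 9, 16, 17, 18, 20]
Count = 9
Final answer: 9


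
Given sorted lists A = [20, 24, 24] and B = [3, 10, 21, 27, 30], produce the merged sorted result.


List A: [20, 24, 24]
List B: [3, 10, 21, 27, 30]
Repeatedly compare the front elements and take the smaller:
  20 vs 3 -> take 3
  20 vs 10 -> take 10
  20 vs 21 -> take 20
  24 vs 21 -> take 21
  24 vs 27 -> take 24
  24 vs 27 -> take 24
  A is exhausted; append the rest of B: [27, 30]
Final answer: [3, 10, 20, 21, 24, 24, 27, 30]


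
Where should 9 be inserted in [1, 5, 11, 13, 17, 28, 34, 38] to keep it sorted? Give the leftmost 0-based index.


List is sorted: [1, 5, 11, 13, 17, 28, 34, 38]
We need the leftmost position where 9 can be inserted, i.e. the first index whose element is >= 9 (or the end of the list if none is).
Binary search with low=0, high=8 (0-based indices):
  low=0, high=8, mid=4: a[4]=17 >= 9, so high = 4
  low=0, high=4, mid=2: a[2]=11 >= 9, so high = 2
  low=0, high=2, mid=1: a[1]=5 < 9, so low = 2
Now low = high = 2, so the insertion index is 2.
Final answer: 2


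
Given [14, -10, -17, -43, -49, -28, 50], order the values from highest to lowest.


Original list: [14, -10, -17, -43, -49, -28, 50]
Repeatedly take the largest remaining element:
  Remaining [14, -10, -17, -43, -49, -28, 50] -> largest is 50
  Remaining [14, -10, -17, -43, -49, -28] -> largest is 14
  Remaining [-10, -17, -43, -49, -28] -> largest is -10
  Remaining [-17, -43, -49, -28] -> largest is -17
  Remaining [-43, -49, -28] -> largest is -28
  Remaining [-43, -49] -> largest is -43
  Remaining [-49] -> largest is -49
Collecting the picks in order gives the descending list.
Final answer: [50, 14, -10, -17, -28, -43, -49]


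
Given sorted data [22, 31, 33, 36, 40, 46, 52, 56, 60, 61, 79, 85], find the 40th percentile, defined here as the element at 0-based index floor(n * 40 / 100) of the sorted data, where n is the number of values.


The dataset has n = 12 elements.
Index = floor(12 * 40 / 100) = floor(480 / 100) = floor(4.8) = 4
Counting from index 0 in the sorted data, the element at index 4 is 40.
Final answer: 40


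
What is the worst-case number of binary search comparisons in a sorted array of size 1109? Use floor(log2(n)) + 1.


Binary search halves the search space each step.
Maximum comparisons = floor(log2(1109)) + 1
log2(1109) = 10.115
floor(log2(1109)) = 10, so 10 + 1 = 11
Final answer: 11


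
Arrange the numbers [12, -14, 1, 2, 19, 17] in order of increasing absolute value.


Compute absolute values:
  |12| = 12
  |-14| = 14
  |1| = 1
  |2| = 2
  |19| = 19
  |17| = 17
Absolute values in increasing order: 1 < 2 < 12 < 14 < 17 < 19
Listing the original numbers in that order gives the answer.
Final answer: [1, 2, 12, -14, 17, 19]


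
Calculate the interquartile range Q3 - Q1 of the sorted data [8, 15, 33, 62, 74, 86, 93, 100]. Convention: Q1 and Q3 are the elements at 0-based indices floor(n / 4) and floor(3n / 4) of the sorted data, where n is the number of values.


The data has n = 8 elements.
Q1 index = floor(8 / 4) = floor(2) = 2; Q3 index = floor(3 * 8 / 4) = floor(6) = 6
Q1 = element at index 2 = 33
Q3 = element at index 6 = 93
IQR = 93 - 33 = 60
Final answer: 60


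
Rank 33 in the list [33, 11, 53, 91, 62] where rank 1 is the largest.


Sort descending: [91, 62, 53, 33, 11]
Find 33 in the sorted list.
33 is at position 4.
Final answer: 4


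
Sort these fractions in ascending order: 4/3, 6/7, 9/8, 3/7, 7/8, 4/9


Convert to decimal for comparison:
  4/3 = 1.3333
  6/7 = 0.8571
  9/8 = 1.125
  3/7 = 0.4286
  7/8 = 0.875
  4/9 = 0.4444
Decimals in increasing order: 0.4286 < 0.4444 < 0.8571 < 0.875 < 1.125 < 1.3333
Writing each back as its fraction gives the sorted order.
Final answer: 3/7, 4/9, 6/7, 7/8, 9/8, 4/3


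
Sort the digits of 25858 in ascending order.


The number 25858 has digits: 2, 5, 8, 5, 8
Sorted: 2, 5, 5, 8, 8
Joining the sorted digits gives the result.
Final answer: 25588


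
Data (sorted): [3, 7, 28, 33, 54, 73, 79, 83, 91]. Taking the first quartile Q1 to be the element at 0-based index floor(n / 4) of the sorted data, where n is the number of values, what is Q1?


The list has n = 9 elements.
Q1 index = floor(9 / 4) = floor(2.25) = 2
Counting from index 0 in the sorted data, the element at index 2 is 28.
Final answer: 28


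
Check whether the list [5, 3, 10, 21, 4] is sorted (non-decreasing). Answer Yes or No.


Check consecutive pairs:
  5 <= 3? False
  3 <= 10? True
  10 <= 21? True
  21 <= 4? False
2 consecutive pair(s) are out of order, so the list is not sorted.
Final answer: No


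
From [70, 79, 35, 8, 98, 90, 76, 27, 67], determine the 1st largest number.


Sort descending: [98, 90, 79, 76, 70, 67, 35, 27, 8]
The 1st element (1-indexed) is at index 0.
Value = 98
Final answer: 98


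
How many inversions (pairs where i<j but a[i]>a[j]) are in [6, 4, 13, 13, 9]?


For each element, count the later elements that are smaller than it:
  6 (index 0): smaller elements after it = [4] -> 1
  4 (index 1): smaller elements after it = [] -> 0
  13 (index 2): smaller elements after it = [9] -> 1
  13 (index 3): smaller elements after it = [9] -> 1
Total inversions = 1 + 0 + 1 + 1 = 3
Final answer: 3


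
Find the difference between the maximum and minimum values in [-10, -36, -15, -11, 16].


Maximum value: 16
Minimum value: -36
Range = 16 - (-36) = 52
Final answer: 52


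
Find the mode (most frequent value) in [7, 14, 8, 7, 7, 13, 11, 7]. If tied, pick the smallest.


Count the frequency of each value:
  7 appears 4 time(s)
  8 appears 1 time(s)
  11 appears 1 time(s)
  13 appears 1 time(s)
  14 appears 1 time(s)
Maximum frequency is 4.
Only 7 reaches that frequency, so it is the mode.
Final answer: 7


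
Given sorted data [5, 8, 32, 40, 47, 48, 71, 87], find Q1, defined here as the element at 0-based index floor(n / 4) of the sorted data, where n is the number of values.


The list has n = 8 elements.
Q1 index = floor(8 / 4) = floor(2) = 2
Counting from index 0 in the sorted data, the element at index 2 is 32.
Final answer: 32


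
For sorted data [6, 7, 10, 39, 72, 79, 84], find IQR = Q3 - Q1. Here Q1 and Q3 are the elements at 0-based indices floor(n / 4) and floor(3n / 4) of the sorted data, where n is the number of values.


The data has n = 7 elements.
Q1 index = floor(7 / 4) = floor(1.75) = 1; Q3 index = floor(3 * 7 / 4) = floor(5.25) = 5
Q1 = element at index 1 = 7
Q3 = element at index 5 = 79
IQR = 79 - 7 = 72
Final answer: 72


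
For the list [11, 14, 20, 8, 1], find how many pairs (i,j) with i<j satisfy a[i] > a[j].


For each element, count the later elements that are smaller than it:
  11 (index 0): smaller elements after it = [8, 1] -> 2
  14 (index 1): smaller elements after it = [8, 1] -> 2
  20 (index 2): smaller elements after it = [8, 1] -> 2
  8 (index 3): smaller elements after it = [1] -> 1
Total inversions = 2 + 2 + 2 + 1 = 7
Final answer: 7


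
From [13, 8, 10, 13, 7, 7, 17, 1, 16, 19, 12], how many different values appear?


List all unique values:
Distinct values: [1, 7, 8, 10, 12, 13, 16, 17, 19]
Count = 9
Final answer: 9


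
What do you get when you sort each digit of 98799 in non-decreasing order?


The number 98799 has digits: 9, 8, 7, 9, 9
Sorted: 7, 8, 9, 9, 9
Joining the sorted digits gives the result.
Final answer: 78999


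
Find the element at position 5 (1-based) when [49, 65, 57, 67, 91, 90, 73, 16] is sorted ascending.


Sort ascending: [16, 49, 57, 65, 67, 73, 90, 91]
The 5th element (1-indexed) is at index 4.
Value = 67
Final answer: 67


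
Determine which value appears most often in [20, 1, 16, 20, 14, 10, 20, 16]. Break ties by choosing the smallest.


Count the frequency of each value:
  1 appears 1 time(s)
  10 appears 1 time(s)
  14 appears 1 time(s)
  16 appears 2 time(s)
  20 appears 3 time(s)
Maximum frequency is 3.
Only 20 reaches that frequency, so it is the mode.
Final answer: 20


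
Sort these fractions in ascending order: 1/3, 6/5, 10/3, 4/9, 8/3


Convert to decimal for comparison:
  1/3 = 0.3333
  6/5 = 1.2
  10/3 = 3.3333
  4/9 = 0.4444
  8/3 = 2.6667
Decimals in increasing order: 0.3333 < 0.4444 < 1.2 < 2.6667 < 3.3333
Writing each back as its fraction gives the sorted order.
Final answer: 1/3, 4/9, 6/5, 8/3, 10/3
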